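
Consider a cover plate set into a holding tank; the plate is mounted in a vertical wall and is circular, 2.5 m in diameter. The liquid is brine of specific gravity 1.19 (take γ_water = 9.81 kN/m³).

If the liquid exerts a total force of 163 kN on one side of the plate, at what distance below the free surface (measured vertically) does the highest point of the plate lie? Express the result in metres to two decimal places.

d_top ≈ 1.59 m

γ = 1.19 × 9.81 = 11.6739 kN/m³.
A = π(1.25)² = 4.90874 m².
From F = γ·h_c·A, the centroid depth is h_c = 163/(11.6739 × 4.90874) = 2.84447 m.
The centroid is at the centre, 1.25 m below the top of the plate, so the highest point sits at h_top = 2.84447 − 1.25 = 1.59447 m below the surface.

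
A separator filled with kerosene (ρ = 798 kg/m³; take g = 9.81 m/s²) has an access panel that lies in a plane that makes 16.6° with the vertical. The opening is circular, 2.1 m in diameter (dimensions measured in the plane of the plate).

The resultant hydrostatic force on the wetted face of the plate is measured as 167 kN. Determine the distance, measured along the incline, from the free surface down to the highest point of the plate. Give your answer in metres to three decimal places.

y_top ≈ 5.377 m

γ = ρg = 798 × 9.81 / 1000 = 7.82838 kN/m³.
A = π(1.05)² = 3.46361 m².
From F = γ·h_c·A, the centroid depth is h_c = 167/(7.82838 × 3.46361) = 6.15908 m.
The plate makes 16.6° with the vertical, i.e. θ = 90° − 16.6° = 73.4° to the horizontal. Measuring y along the incline from the free-surface line, vertical depth h = y·sinθ with sinθ = 0.958323.
Along the incline, y_c = h_c/sinθ = 6.15908/0.958323 = 6.42694 m.
The centroid is at the centre, 1.05 m below the top of the plate, so the highest point sits at y_top = 6.42694 − 1.05 = 5.37694 m along the incline.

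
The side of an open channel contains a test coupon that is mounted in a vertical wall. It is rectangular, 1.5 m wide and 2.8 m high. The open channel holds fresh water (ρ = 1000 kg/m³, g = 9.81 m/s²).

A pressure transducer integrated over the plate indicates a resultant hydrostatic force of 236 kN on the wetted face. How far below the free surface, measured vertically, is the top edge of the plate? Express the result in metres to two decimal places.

d_top ≈ 4.33 m

γ = ρg = 1000 × 9.81 = 9810 N/m³ = 9.81 kN/m³.
A = 1.5 × 2.8 = 4.2 m².
From F = γ·h_c·A, the centroid depth is h_c = 236/(9.81 × 4.2) = 5.72788 m.
The centroid lies 2.8/2 = 1.4 m below the top edge, so the top edge sits at h_top = 5.72788 − 1.4 = 4.32788 m below the surface.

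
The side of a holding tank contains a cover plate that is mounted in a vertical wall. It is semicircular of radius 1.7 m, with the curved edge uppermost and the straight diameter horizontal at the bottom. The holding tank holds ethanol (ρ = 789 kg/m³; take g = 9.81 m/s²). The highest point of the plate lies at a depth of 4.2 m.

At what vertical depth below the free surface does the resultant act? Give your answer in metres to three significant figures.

γ = ρg = 789 × 9.81 / 1000 = 7.74009 kN/m³.
The centroid lies 4r/(3π) = 0.721502 m above the diameter, so r − 4r/(3π) = 1.7 − 0.721502 = 0.978498 m below the topmost point, so the centroid depth is h_c = 4.2 + 0.978498 = 5.1785 m.
A = πr²/2 = π × 1.7²/2 = 4.5396 m².
Resultant F = γ·h_c·A = 7.74009 × 5.1785 × 4.5396 = 181.957 kN.
I_c = (π/8 − 8/(9π))·r⁴ = 0.109757 × 1.7⁴ = 0.916701 m⁴.
Centre of pressure: y_p = y_c + I_c/(y_c·A) = 5.1785 + 0.916701/(5.1785 × 4.5396) = 5.1785 + 0.0389947 = 5.21749 m along the plane.

h_p = 5.22 m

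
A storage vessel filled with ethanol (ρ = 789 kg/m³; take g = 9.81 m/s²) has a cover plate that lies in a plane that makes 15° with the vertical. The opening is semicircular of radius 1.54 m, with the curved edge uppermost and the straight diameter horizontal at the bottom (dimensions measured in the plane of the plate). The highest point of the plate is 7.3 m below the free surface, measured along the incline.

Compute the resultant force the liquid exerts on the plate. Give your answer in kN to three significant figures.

γ = ρg = 789 × 9.81 / 1000 = 7.74009 kN/m³.
The plate makes 15° with the vertical, i.e. θ = 90° − 15° = 75° to the horizontal. Measuring y along the incline from the free-surface line, vertical depth h = y·sinθ with sinθ = 0.965926.
The centroid lies 4r/(3π) = 0.653596 m above the diameter, so r − 4r/(3π) = 1.54 − 0.653596 = 0.886404 m below the topmost point, so y_c = 7.3 + 0.886404 = 8.1864 m and h_c = 8.1864 × 0.965926 = 7.90746 m.
A = πr²/2 = π × 1.54²/2 = 3.7253 m².
Resultant F = γ·h_c·A = 7.74009 × 7.90746 × 3.7253 = 228.005 kN.

F ≈ 228 kN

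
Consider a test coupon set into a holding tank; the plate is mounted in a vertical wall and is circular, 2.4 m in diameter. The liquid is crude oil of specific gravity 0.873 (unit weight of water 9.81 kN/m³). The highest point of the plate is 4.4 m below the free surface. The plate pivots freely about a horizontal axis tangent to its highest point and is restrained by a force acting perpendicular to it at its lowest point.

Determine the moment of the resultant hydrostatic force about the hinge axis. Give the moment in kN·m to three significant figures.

γ = 0.873 × 9.81 = 8.56413 kN/m³.
The centroid is at the centre, 1.2 m below the top of the plate, so the centroid depth is h_c = 4.4 + 1.2 = 5.6 m.
A = π(1.2)² = 4.52389 m².
Resultant F = γ·h_c·A = 8.56413 × 5.6 × 4.52389 = 216.962 kN.
I_c = πr⁴/4 = π × 1.2⁴/4 = 1.6286 m⁴.
Centre of pressure: y_p = y_c + I_c/(y_c·A) = 5.6 + 1.6286/(5.6 × 4.52389) = 5.6 + 0.0642857 = 5.66429 m along the plane.
The resultant acts 1.2 + 0.0642857 = 1.26429 m (along the plate) below the hinge at the top edge, so the moment about the hinge is M = F × 1.26429 = 216.962 × 1.26429 = 274.303 kN·m.

M ≈ 274 kN·m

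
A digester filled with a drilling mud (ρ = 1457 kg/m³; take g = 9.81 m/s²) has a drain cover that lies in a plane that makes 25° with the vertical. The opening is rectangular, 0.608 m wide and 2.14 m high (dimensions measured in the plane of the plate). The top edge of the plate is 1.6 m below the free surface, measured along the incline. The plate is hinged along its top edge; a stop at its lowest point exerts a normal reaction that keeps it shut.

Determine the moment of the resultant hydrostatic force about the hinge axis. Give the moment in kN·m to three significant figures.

γ = ρg = 1457 × 9.81 / 1000 = 14.29317 kN/m³.
The plate makes 25° with the vertical, i.e. θ = 90° − 25° = 65° to the horizontal. Measuring y along the incline from the free-surface line, vertical depth h = y·sinθ with sinθ = 0.906308.
The centroid lies 2.14/2 = 1.07 m below the top edge, so y_c = 1.6 + 1.07 = 2.67 m and h_c = 2.67 × 0.906308 = 2.41984 m.
A = 0.608 × 2.14 = 1.30112 m².
Resultant F = γ·h_c·A = 14.29317 × 2.41984 × 1.30112 = 45.0021 kN.
I_c = b·h³/12 = 0.608 × 2.14³/12 = 0.496551 m⁴.
Centre of pressure: y_p = y_c + I_c/(y_c·A) = 2.67 + 0.496551/(2.67 × 1.30112) = 2.67 + 0.142934 = 2.81293 m along the plane.
The resultant acts 1.07 + 0.142934 = 1.21293 m (along the plate) below the hinge at the top edge, so the moment about the hinge is M = F × 1.21293 = 45.0021 × 1.21293 = 54.5844 kN·m.

M ≈ 54.6 kN·m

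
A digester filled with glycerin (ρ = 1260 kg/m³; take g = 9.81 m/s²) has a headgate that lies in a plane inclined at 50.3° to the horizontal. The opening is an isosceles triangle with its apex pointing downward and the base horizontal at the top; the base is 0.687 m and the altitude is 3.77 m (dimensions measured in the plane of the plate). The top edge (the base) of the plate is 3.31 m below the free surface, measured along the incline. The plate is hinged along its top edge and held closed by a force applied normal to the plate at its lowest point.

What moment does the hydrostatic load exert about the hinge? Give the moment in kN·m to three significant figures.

γ = ρg = 1260 × 9.81 / 1000 = 12.3606 kN/m³.
Let θ = 50.3° be the plate's angle to the horizontal; measure y along the incline from where the plane meets the free surface. Vertical depth h = y·sinθ with sinθ = 0.769400.
With the apex down, the centroid sits h/3 = 3.77/3 = 1.25667 m below the base (the top edge), so y_c = 3.31 + 1.25667 = 4.56667 m and h_c = 4.56667 × 0.769400 = 3.5136 m.
A = ½ × 0.687 × 3.77 = 1.295 m².
Resultant F = γ·h_c·A = 12.3606 × 3.5136 × 1.295 = 56.2421 kN.
I_c = b·h³/36 = 0.687 × 3.77³/36 = 1.02254 m⁴.
Centre of pressure: y_p = y_c + I_c/(y_c·A) = 4.56667 + 1.02254/(4.56667 × 1.295) = 4.56667 + 0.172906 = 4.73958 m along the plane.
The resultant acts 1.25667 + 0.172906 = 1.42958 m (along the plate) below the hinge at the top edge, so the moment about the hinge is M = F × 1.42958 = 56.2421 × 1.42958 = 80.4026 kN·m.

M ≈ 80.4 kN·m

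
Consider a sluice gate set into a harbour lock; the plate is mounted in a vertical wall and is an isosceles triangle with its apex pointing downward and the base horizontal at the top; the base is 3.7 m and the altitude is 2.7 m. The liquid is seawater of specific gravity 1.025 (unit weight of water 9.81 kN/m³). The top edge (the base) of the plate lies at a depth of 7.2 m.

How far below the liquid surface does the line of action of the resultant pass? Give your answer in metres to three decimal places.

h_p = 8.150 m

γ = 1.025 × 9.81 = 10.05525 kN/m³.
With the apex down, the centroid sits h/3 = 2.7/3 = 0.9 m below the base (the top edge), so the centroid depth is h_c = 7.2 + 0.9 = 8.1 m.
A = ½ × 3.7 × 2.7 = 4.995 m².
Resultant F = γ·h_c·A = 10.05525 × 8.1 × 4.995 = 406.83 kN.
I_c = b·h³/36 = 3.7 × 2.7³/36 = 2.02298 m⁴.
Centre of pressure: y_p = y_c + I_c/(y_c·A) = 8.1 + 2.02298/(8.1 × 4.995) = 8.1 + 0.0500001 = 8.15 m along the plane.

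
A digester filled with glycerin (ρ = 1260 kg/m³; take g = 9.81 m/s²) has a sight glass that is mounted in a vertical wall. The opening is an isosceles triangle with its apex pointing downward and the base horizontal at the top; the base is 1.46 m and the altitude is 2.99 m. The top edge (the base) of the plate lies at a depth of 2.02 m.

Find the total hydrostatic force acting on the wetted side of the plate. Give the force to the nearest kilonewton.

F ≈ 81 kN

γ = ρg = 1260 × 9.81 / 1000 = 12.3606 kN/m³.
With the apex down, the centroid sits h/3 = 2.99/3 = 0.996667 m below the base (the top edge), so the centroid depth is h_c = 2.02 + 0.996667 = 3.01667 m.
A = ½ × 1.46 × 2.99 = 2.1827 m².
Resultant F = γ·h_c·A = 12.3606 × 3.01667 × 2.1827 = 81.3882 kN.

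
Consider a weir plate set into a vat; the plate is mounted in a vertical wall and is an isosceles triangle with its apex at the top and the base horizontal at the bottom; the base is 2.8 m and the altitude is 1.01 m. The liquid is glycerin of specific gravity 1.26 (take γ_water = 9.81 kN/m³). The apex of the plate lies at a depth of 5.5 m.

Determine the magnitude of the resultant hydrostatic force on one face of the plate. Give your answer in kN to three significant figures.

F ≈ 108 kN

γ = 1.26 × 9.81 = 12.3606 kN/m³.
With the apex up, the centroid sits 2h/3 = 2 × 1.01/3 = 0.673333 m below the apex, so the centroid depth is h_c = 5.5 + 0.673333 = 6.17333 m.
A = ½ × 2.8 × 1.01 = 1.414 m².
Resultant F = γ·h_c·A = 12.3606 × 6.17333 × 1.414 = 107.897 kN.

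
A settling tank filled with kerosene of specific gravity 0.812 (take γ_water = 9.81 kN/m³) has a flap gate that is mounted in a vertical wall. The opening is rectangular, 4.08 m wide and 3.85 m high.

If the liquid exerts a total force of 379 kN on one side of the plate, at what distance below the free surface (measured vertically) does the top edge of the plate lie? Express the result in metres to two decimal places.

d_top ≈ 1.10 m

γ = 0.812 × 9.81 = 7.96572 kN/m³.
A = 4.08 × 3.85 = 15.708 m².
From F = γ·h_c·A, the centroid depth is h_c = 379/(7.96572 × 15.708) = 3.02896 m.
The centroid lies 3.85/2 = 1.925 m below the top edge, so the top edge sits at h_top = 3.02896 − 1.925 = 1.10396 m below the surface.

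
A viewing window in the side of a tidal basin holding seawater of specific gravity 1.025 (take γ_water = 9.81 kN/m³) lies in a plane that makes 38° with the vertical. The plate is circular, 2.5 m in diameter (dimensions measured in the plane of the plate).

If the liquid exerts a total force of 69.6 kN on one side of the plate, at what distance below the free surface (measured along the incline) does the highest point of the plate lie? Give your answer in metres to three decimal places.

y_top ≈ 0.539 m

γ = 1.025 × 9.81 = 10.05525 kN/m³.
A = π(1.25)² = 4.90874 m².
From F = γ·h_c·A, the centroid depth is h_c = 69.6/(10.05525 × 4.90874) = 1.41009 m.
The plate makes 38° with the vertical, i.e. θ = 90° − 38° = 52° to the horizontal. Measuring y along the incline from the free-surface line, vertical depth h = y·sinθ with sinθ = 0.788011.
Along the incline, y_c = h_c/sinθ = 1.41009/0.788011 = 1.78943 m.
The centroid is at the centre, 1.25 m below the top of the plate, so the highest point sits at y_top = 1.78943 − 1.25 = 0.53943 m along the incline.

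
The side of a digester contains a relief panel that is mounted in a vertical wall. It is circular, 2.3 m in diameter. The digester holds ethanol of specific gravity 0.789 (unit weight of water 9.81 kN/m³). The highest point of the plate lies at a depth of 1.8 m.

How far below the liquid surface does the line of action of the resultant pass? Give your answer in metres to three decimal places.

γ = 0.789 × 9.81 = 7.74009 kN/m³.
The centroid is at the centre, 1.15 m below the top of the plate, so the centroid depth is h_c = 1.8 + 1.15 = 2.95 m.
A = π(1.15)² = 4.15476 m².
Resultant F = γ·h_c·A = 7.74009 × 2.95 × 4.15476 = 94.8667 kN.
I_c = πr⁴/4 = π × 1.15⁴/4 = 1.37367 m⁴.
Centre of pressure: y_p = y_c + I_c/(y_c·A) = 2.95 + 1.37367/(2.95 × 4.15476) = 2.95 + 0.112076 = 3.06208 m along the plane.

h_p = 3.062 m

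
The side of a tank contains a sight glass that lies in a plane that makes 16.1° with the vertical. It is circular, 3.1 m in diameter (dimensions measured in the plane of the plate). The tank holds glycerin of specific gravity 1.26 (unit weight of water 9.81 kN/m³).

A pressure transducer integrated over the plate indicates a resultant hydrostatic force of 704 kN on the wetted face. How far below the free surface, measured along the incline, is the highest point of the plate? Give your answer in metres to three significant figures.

y_top ≈ 6.30 m

γ = 1.26 × 9.81 = 12.3606 kN/m³.
A = π(1.55)² = 7.54768 m².
From F = γ·h_c·A, the centroid depth is h_c = 704/(12.3606 × 7.54768) = 7.54605 m.
The plate makes 16.1° with the vertical, i.e. θ = 90° − 16.1° = 73.9° to the horizontal. Measuring y along the incline from the free-surface line, vertical depth h = y·sinθ with sinθ = 0.960779.
Along the incline, y_c = h_c/sinθ = 7.54605/0.960779 = 7.8541 m.
The centroid is at the centre, 1.55 m below the top of the plate, so the highest point sits at y_top = 7.8541 − 1.55 = 6.3041 m along the incline.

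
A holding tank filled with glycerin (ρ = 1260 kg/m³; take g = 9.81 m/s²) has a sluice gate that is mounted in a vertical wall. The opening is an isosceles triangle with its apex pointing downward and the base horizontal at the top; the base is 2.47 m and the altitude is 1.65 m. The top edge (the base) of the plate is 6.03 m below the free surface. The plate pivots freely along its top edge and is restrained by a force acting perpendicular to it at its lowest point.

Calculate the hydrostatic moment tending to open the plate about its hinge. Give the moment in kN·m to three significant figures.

M ≈ 95.0 kN·m

γ = ρg = 1260 × 9.81 / 1000 = 12.3606 kN/m³.
With the apex down, the centroid sits h/3 = 1.65/3 = 0.55 m below the base (the top edge), so the centroid depth is h_c = 6.03 + 0.55 = 6.58 m.
A = ½ × 2.47 × 1.65 = 2.03775 m².
Resultant F = γ·h_c·A = 12.3606 × 6.58 × 2.03775 = 165.736 kN.
I_c = b·h³/36 = 2.47 × 1.65³/36 = 0.30821 m⁴.
Centre of pressure: y_p = y_c + I_c/(y_c·A) = 6.58 + 0.30821/(6.58 × 2.03775) = 6.58 + 0.0229863 = 6.60299 m along the plane.
The resultant acts 0.55 + 0.0229863 = 0.572986 m (along the plate) below the hinge at the top edge, so the moment about the hinge is M = F × 0.572986 = 165.736 × 0.572986 = 94.9644 kN·m.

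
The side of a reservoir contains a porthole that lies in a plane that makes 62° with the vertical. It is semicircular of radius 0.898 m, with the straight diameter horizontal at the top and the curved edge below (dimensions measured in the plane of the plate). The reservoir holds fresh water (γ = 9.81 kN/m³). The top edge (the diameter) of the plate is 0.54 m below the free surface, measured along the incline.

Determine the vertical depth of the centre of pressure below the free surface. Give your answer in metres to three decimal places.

h_p = 0.461 m

γ = 9.81 kN/m³.
The plate makes 62° with the vertical, i.e. θ = 90° − 62° = 28° to the horizontal. Measuring y along the incline from the free-surface line, vertical depth h = y·sinθ with sinθ = 0.469472.
The centroid of a semicircle lies 4r/(3π) = 0.381123 m from the diameter, here below the top edge, so y_c = 0.54 + 0.381123 = 0.921123 m and h_c = 0.921123 × 0.469472 = 0.432441 m.
A = πr²/2 = π × 0.898²/2 = 1.2667 m².
Resultant F = γ·h_c·A = 9.81 × 0.432441 × 1.2667 = 5.37365 kN.
I_c = (π/8 − 8/(9π))·r⁴ = 0.109757 × 0.898⁴ = 0.0713736 m⁴.
Centre of pressure: y_p = y_c + I_c/(y_c·A) = 0.921123 + 0.0713736/(0.921123 × 1.2667) = 0.921123 + 0.0611711 = 0.982294 m along the plane.
Vertically, h_p = y_p·sinθ = 0.982294 × 0.469472 = 0.46116 m.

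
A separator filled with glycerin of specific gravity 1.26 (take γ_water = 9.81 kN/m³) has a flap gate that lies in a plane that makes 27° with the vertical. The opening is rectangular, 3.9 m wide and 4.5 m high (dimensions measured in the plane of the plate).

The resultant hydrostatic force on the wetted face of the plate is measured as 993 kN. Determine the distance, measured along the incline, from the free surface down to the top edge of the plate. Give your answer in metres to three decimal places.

γ = 1.26 × 9.81 = 12.3606 kN/m³.
A = 3.9 × 4.5 = 17.55 m².
From F = γ·h_c·A, the centroid depth is h_c = 993/(12.3606 × 17.55) = 4.57754 m.
The plate makes 27° with the vertical, i.e. θ = 90° − 27° = 63° to the horizontal. Measuring y along the incline from the free-surface line, vertical depth h = y·sinθ with sinθ = 0.891007.
Along the incline, y_c = h_c/sinθ = 4.57754/0.891007 = 5.13749 m.
The centroid lies 4.5/2 = 2.25 m below the top edge, so the top edge sits at y_top = 5.13749 − 2.25 = 2.88749 m along the incline.

y_top ≈ 2.887 m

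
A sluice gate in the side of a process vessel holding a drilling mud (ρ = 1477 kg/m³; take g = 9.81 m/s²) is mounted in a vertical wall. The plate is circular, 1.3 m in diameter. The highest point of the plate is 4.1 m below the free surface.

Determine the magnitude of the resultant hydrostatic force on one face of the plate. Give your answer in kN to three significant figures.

γ = ρg = 1477 × 9.81 / 1000 = 14.48937 kN/m³.
The centroid is at the centre, 0.65 m below the top of the plate, so the centroid depth is h_c = 4.1 + 0.65 = 4.75 m.
A = π(0.65)² = 1.32732 m².
Resultant F = γ·h_c·A = 14.48937 × 4.75 × 1.32732 = 91.3521 kN.

F ≈ 91.4 kN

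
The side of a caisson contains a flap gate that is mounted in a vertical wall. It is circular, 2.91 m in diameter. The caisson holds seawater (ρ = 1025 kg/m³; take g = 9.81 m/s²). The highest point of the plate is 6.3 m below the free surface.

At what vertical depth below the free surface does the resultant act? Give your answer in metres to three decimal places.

γ = ρg = 1025 × 9.81 / 1000 = 10.05525 kN/m³.
The centroid is at the centre, 1.455 m below the top of the plate, so the centroid depth is h_c = 6.3 + 1.455 = 7.755 m.
A = π(1.455)² = 6.65083 m².
Resultant F = γ·h_c·A = 10.05525 × 7.755 × 6.65083 = 518.622 kN.
I_c = πr⁴/4 = π × 1.455⁴/4 = 3.51999 m⁴.
Centre of pressure: y_p = y_c + I_c/(y_c·A) = 7.755 + 3.51999/(7.755 × 6.65083) = 7.755 + 0.068247 = 7.82325 m along the plane.

h_p = 7.823 m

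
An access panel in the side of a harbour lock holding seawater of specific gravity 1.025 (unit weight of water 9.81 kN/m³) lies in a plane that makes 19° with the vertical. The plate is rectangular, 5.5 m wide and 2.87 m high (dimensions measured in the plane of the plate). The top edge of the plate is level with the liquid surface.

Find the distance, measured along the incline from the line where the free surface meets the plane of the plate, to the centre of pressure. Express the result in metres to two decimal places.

γ = 1.025 × 9.81 = 10.05525 kN/m³.
The plate makes 19° with the vertical, i.e. θ = 90° − 19° = 71° to the horizontal. Measuring y along the incline from the free-surface line, vertical depth h = y·sinθ with sinθ = 0.945519.
The centroid lies 2.87/2 = 1.435 m below the top edge, so y_c = 1.435 m and h_c = 1.435 × 0.945519 = 1.35682 m.
A = 5.5 × 2.87 = 15.785 m².
Resultant F = γ·h_c·A = 10.05525 × 1.35682 × 15.785 = 215.357 kN.
I_c = b·h³/12 = 5.5 × 2.87³/12 = 10.835 m⁴.
Centre of pressure: y_p = y_c + I_c/(y_c·A) = 1.435 + 10.835/(1.435 × 15.785) = 1.435 + 0.478335 = 1.91334 m along the plane.

y_p = 1.91 m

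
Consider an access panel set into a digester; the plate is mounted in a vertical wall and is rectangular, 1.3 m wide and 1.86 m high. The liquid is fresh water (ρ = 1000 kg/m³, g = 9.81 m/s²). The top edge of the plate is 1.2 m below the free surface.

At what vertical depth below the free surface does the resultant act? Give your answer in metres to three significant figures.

h_p = 2.27 m

γ = ρg = 1000 × 9.81 = 9810 N/m³ = 9.81 kN/m³.
The centroid lies 1.86/2 = 0.93 m below the top edge, so the centroid depth is h_c = 1.2 + 0.93 = 2.13 m.
A = 1.3 × 1.86 = 2.418 m².
Resultant F = γ·h_c·A = 9.81 × 2.13 × 2.418 = 50.5248 kN.
I_c = b·h³/12 = 1.3 × 1.86³/12 = 0.697109 m⁴.
Centre of pressure: y_p = y_c + I_c/(y_c·A) = 2.13 + 0.697109/(2.13 × 2.418) = 2.13 + 0.135352 = 2.26535 m along the plane.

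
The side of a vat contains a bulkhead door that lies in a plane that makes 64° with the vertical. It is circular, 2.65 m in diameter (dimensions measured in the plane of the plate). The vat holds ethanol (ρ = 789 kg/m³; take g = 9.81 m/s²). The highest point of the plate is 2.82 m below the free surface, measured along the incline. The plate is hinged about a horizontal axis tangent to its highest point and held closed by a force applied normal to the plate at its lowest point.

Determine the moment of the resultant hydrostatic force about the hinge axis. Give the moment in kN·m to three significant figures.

γ = ρg = 789 × 9.81 / 1000 = 7.74009 kN/m³.
The plate makes 64° with the vertical, i.e. θ = 90° − 64° = 26° to the horizontal. Measuring y along the incline from the free-surface line, vertical depth h = y·sinθ with sinθ = 0.438371.
The centroid is at the centre, 1.325 m below the top of the plate, so y_c = 2.82 + 1.325 = 4.145 m and h_c = 4.145 × 0.438371 = 1.81705 m.
A = π(1.325)² = 5.51546 m².
Resultant F = γ·h_c·A = 7.74009 × 1.81705 × 5.51546 = 77.5701 kN.
I_c = πr⁴/4 = π × 1.325⁴/4 = 2.42077 m⁴.
Centre of pressure: y_p = y_c + I_c/(y_c·A) = 4.145 + 2.42077/(4.145 × 5.51546) = 4.145 + 0.105888 = 4.25089 m along the plane.
The resultant acts 1.325 + 0.105888 = 1.43089 m (along the plate) below the hinge at the top edge, so the moment about the hinge is M = F × 1.43089 = 77.5701 × 1.43089 = 110.994 kN·m.

M ≈ 111 kN·m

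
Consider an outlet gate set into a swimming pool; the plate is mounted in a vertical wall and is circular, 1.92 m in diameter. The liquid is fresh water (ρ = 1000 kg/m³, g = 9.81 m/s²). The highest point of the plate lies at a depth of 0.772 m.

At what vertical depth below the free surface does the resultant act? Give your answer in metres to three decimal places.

γ = ρg = 1000 × 9.81 = 9810 N/m³ = 9.81 kN/m³.
The centroid is at the centre, 0.96 m below the top of the plate, so the centroid depth is h_c = 0.772 + 0.96 = 1.732 m.
A = π(0.96)² = 2.89529 m².
Resultant F = γ·h_c·A = 9.81 × 1.732 × 2.89529 = 49.1936 kN.
I_c = πr⁴/4 = π × 0.96⁴/4 = 0.667075 m⁴.
Centre of pressure: y_p = y_c + I_c/(y_c·A) = 1.732 + 0.667075/(1.732 × 2.89529) = 1.732 + 0.133025 = 1.86502 m along the plane.

h_p = 1.865 m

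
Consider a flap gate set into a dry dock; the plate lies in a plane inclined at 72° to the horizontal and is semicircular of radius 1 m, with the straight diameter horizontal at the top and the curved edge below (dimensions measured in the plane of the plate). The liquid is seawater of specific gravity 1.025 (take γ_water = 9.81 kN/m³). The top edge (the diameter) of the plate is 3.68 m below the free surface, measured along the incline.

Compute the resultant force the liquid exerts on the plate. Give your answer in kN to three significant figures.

F ≈ 61.7 kN

γ = 1.025 × 9.81 = 10.05525 kN/m³.
Let θ = 72° be the plate's angle to the horizontal; measure y along the incline from where the plane meets the free surface. Vertical depth h = y·sinθ with sinθ = 0.951057.
The centroid of a semicircle lies 4r/(3π) = 0.424413 m from the diameter, here below the top edge, so y_c = 3.68 + 0.424413 = 4.10441 m and h_c = 4.10441 × 0.951057 = 3.90353 m.
A = πr²/2 = π × 1²/2 = 1.5708 m².
Resultant F = γ·h_c·A = 10.05525 × 3.90353 × 1.5708 = 61.6554 kN.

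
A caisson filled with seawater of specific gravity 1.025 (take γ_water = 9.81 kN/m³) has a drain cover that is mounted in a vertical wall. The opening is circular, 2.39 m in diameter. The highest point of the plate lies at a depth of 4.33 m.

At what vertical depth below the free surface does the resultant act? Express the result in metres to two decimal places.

γ = 1.025 × 9.81 = 10.05525 kN/m³.
The centroid is at the centre, 1.195 m below the top of the plate, so the centroid depth is h_c = 4.33 + 1.195 = 5.525 m.
A = π(1.195)² = 4.48627 m².
Resultant F = γ·h_c·A = 10.05525 × 5.525 × 4.48627 = 249.236 kN.
I_c = πr⁴/4 = π × 1.195⁴/4 = 1.60163 m⁴.
Centre of pressure: y_p = y_c + I_c/(y_c·A) = 5.525 + 1.60163/(5.525 × 4.48627) = 5.525 + 0.0646167 = 5.58962 m along the plane.

h_p = 5.59 m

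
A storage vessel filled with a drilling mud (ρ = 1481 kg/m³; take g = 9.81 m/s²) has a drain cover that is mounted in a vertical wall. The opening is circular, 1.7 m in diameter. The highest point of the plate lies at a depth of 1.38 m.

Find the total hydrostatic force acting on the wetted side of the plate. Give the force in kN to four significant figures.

γ = ρg = 1481 × 9.81 / 1000 = 14.52861 kN/m³.
The centroid is at the centre, 0.85 m below the top of the plate, so the centroid depth is h_c = 1.38 + 0.85 = 2.23 m.
A = π(0.85)² = 2.2698 m².
Resultant F = γ·h_c·A = 14.52861 × 2.23 × 2.2698 = 73.5388 kN.

F ≈ 73.54 kN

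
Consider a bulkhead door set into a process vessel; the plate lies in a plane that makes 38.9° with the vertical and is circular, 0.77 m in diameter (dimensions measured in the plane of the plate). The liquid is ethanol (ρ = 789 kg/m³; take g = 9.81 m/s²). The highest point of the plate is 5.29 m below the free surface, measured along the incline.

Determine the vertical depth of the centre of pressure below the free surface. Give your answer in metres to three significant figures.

γ = ρg = 789 × 9.81 / 1000 = 7.74009 kN/m³.
The plate makes 38.9° with the vertical, i.e. θ = 90° − 38.9° = 51.1° to the horizontal. Measuring y along the incline from the free-surface line, vertical depth h = y·sinθ with sinθ = 0.778243.
The centroid is at the centre, 0.385 m below the top of the plate, so y_c = 5.29 + 0.385 = 5.675 m and h_c = 5.675 × 0.778243 = 4.41653 m.
A = π(0.385)² = 0.465663 m².
Resultant F = γ·h_c·A = 7.74009 × 4.41653 × 0.465663 = 15.9184 kN.
I_c = πr⁴/4 = π × 0.385⁴/4 = 0.0172557 m⁴.
Centre of pressure: y_p = y_c + I_c/(y_c·A) = 5.675 + 0.0172557/(5.675 × 0.465663) = 5.675 + 0.00652973 = 5.68153 m along the plane.
Vertically, h_p = y_p·sinθ = 5.68153 × 0.778243 = 4.42161 m.

h_p = 4.42 m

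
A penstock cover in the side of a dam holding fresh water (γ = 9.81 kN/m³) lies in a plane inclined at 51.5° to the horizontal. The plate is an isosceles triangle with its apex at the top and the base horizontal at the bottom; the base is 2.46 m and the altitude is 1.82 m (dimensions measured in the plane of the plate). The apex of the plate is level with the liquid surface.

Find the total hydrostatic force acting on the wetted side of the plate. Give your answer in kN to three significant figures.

γ = 9.81 kN/m³.
Let θ = 51.5° be the plate's angle to the horizontal; measure y along the incline from where the plane meets the free surface. Vertical depth h = y·sinθ with sinθ = 0.782608.
With the apex up, the centroid sits 2h/3 = 2 × 1.82/3 = 1.21333 m below the apex, so y_c = 1.21333 m and h_c = 1.21333 × 0.782608 = 0.949562 m.
A = ½ × 2.46 × 1.82 = 2.2386 m².
Resultant F = γ·h_c·A = 9.81 × 0.949562 × 2.2386 = 20.853 kN.

F ≈ 20.9 kN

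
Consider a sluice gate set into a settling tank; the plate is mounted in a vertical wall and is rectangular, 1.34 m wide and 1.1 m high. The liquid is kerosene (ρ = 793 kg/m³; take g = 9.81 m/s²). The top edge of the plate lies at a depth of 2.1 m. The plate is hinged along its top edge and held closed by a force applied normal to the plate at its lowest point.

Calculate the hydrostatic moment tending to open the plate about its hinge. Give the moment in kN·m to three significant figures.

M ≈ 17.9 kN·m

γ = ρg = 793 × 9.81 / 1000 = 7.77933 kN/m³.
The centroid lies 1.1/2 = 0.55 m below the top edge, so the centroid depth is h_c = 2.1 + 0.55 = 2.65 m.
A = 1.34 × 1.1 = 1.474 m².
Resultant F = γ·h_c·A = 7.77933 × 2.65 × 1.474 = 30.3868 kN.
I_c = b·h³/12 = 1.34 × 1.1³/12 = 0.148628 m⁴.
Centre of pressure: y_p = y_c + I_c/(y_c·A) = 2.65 + 0.148628/(2.65 × 1.474) = 2.65 + 0.0380502 = 2.68805 m along the plane.
The resultant acts 0.55 + 0.0380502 = 0.58805 m (along the plate) below the hinge at the top edge, so the moment about the hinge is M = F × 0.58805 = 30.3868 × 0.58805 = 17.869 kN·m.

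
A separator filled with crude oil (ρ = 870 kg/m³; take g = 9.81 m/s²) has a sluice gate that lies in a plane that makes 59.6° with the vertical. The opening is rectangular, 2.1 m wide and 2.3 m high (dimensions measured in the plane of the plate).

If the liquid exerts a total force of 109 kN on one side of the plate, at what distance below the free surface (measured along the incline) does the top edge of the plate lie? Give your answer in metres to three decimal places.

y_top ≈ 4.075 m

γ = ρg = 870 × 9.81 / 1000 = 8.5347 kN/m³.
A = 2.1 × 2.3 = 4.83 m².
From F = γ·h_c·A, the centroid depth is h_c = 109/(8.5347 × 4.83) = 2.64418 m.
The plate makes 59.6° with the vertical, i.e. θ = 90° − 59.6° = 30.4° to the horizontal. Measuring y along the incline from the free-surface line, vertical depth h = y·sinθ with sinθ = 0.506034.
Along the incline, y_c = h_c/sinθ = 2.64418/0.506034 = 5.2253 m.
The centroid lies 2.3/2 = 1.15 m below the top edge, so the top edge sits at y_top = 5.2253 − 1.15 = 4.0753 m along the incline.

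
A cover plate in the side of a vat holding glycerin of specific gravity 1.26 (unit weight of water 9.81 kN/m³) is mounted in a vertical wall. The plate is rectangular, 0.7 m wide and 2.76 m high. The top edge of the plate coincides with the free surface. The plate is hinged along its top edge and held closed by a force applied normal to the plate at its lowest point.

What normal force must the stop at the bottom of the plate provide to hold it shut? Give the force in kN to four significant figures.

P ≈ 21.97 kN

γ = 1.26 × 9.81 = 12.3606 kN/m³.
The centroid lies 2.76/2 = 1.38 m below the top edge, so the centroid depth is h_c = 1.38 m.
A = 0.7 × 2.76 = 1.932 m².
Resultant F = γ·h_c·A = 12.3606 × 1.38 × 1.932 = 32.9553 kN.
I_c = b·h³/12 = 0.7 × 2.76³/12 = 1.22643 m⁴.
Centre of pressure: y_p = y_c + I_c/(y_c·A) = 1.38 + 1.22643/(1.38 × 1.932) = 1.38 + 0.459999 = 1.84 m along the plane.
The resultant acts 1.38 + 0.459999 = 1.84 m (along the plate) below the hinge at the top edge, so the moment about the hinge is M = F × 1.84 = 32.9553 × 1.84 = 60.6378 kN·m.
A normal force at the bottom, 2.76 m from the hinge, must supply this moment: P = 60.6378/2.76 = 21.9702 kN.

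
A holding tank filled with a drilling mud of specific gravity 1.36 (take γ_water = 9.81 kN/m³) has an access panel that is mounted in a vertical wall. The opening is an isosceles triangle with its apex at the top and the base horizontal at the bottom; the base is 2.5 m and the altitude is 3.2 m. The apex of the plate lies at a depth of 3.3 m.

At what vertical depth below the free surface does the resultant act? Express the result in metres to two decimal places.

γ = 1.36 × 9.81 = 13.3416 kN/m³.
With the apex up, the centroid sits 2h/3 = 2 × 3.2/3 = 2.13333 m below the apex, so the centroid depth is h_c = 3.3 + 2.13333 = 5.43333 m.
A = ½ × 2.5 × 3.2 = 4 m².
Resultant F = γ·h_c·A = 13.3416 × 5.43333 × 4 = 289.957 kN.
I_c = b·h³/36 = 2.5 × 3.2³/36 = 2.27556 m⁴.
Centre of pressure: y_p = y_c + I_c/(y_c·A) = 5.43333 + 2.27556/(5.43333 × 4) = 5.43333 + 0.104704 = 5.53803 m along the plane.

h_p = 5.54 m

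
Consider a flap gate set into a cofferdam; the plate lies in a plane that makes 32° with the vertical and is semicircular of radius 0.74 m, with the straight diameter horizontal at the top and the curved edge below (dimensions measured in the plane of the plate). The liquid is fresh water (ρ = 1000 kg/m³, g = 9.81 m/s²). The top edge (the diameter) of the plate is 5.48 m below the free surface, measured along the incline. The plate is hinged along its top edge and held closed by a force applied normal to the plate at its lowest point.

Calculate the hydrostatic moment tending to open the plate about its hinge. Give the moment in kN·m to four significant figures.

M ≈ 13.30 kN·m

γ = ρg = 1000 × 9.81 = 9810 N/m³ = 9.81 kN/m³.
The plate makes 32° with the vertical, i.e. θ = 90° − 32° = 58° to the horizontal. Measuring y along the incline from the free-surface line, vertical depth h = y·sinθ with sinθ = 0.848048.
The centroid of a semicircle lies 4r/(3π) = 0.314066 m from the diameter, here below the top edge, so y_c = 5.48 + 0.314066 = 5.79407 m and h_c = 5.79407 × 0.848048 = 4.91365 m.
A = πr²/2 = π × 0.74²/2 = 0.860168 m².
Resultant F = γ·h_c·A = 9.81 × 4.91365 × 0.860168 = 41.4626 kN.
I_c = (π/8 − 8/(9π))·r⁴ = 0.109757 × 0.74⁴ = 0.0329124 m⁴.
Centre of pressure: y_p = y_c + I_c/(y_c·A) = 5.79407 + 0.0329124/(5.79407 × 0.860168) = 5.79407 + 0.00660378 = 5.80067 m along the plane.
The resultant acts 0.314066 + 0.00660378 = 0.32067 m (along the plate) below the hinge at the top edge, so the moment about the hinge is M = F × 0.32067 = 41.4626 × 0.32067 = 13.2958 kN·m.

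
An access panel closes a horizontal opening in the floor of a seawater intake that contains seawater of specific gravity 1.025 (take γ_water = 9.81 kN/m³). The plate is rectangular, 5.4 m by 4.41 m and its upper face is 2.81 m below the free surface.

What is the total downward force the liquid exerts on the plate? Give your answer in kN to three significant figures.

F ≈ 673 kN

γ = 1.025 × 9.81 = 10.05525 kN/m³.
The plate is horizontal, so pressure is uniform at p = γ·h = 10.05525 × 2.81 = 28.2553 kN/m².
A = 5.4 × 4.41 = 23.814 m².
F = p·A = 28.2553 × 23.814 = 672.872 kN.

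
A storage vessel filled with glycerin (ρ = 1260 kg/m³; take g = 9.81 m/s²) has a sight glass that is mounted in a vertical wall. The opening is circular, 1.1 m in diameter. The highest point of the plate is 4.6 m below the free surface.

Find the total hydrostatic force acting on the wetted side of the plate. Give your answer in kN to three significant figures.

F ≈ 60.5 kN

γ = ρg = 1260 × 9.81 / 1000 = 12.3606 kN/m³.
The centroid is at the centre, 0.55 m below the top of the plate, so the centroid depth is h_c = 4.6 + 0.55 = 5.15 m.
A = π(0.55)² = 0.950332 m².
Resultant F = γ·h_c·A = 12.3606 × 5.15 × 0.950332 = 60.4954 kN.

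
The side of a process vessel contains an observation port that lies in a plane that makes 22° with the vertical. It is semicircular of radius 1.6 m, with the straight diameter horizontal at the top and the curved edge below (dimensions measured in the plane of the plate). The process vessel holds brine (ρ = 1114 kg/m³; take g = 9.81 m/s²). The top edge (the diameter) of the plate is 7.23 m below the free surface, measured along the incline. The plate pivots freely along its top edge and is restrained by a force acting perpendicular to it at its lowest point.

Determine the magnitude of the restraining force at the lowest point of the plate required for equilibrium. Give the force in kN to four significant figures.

P ≈ 141.3 kN

γ = ρg = 1114 × 9.81 / 1000 = 10.92834 kN/m³.
The plate makes 22° with the vertical, i.e. θ = 90° − 22° = 68° to the horizontal. Measuring y along the incline from the free-surface line, vertical depth h = y·sinθ with sinθ = 0.927184.
The centroid of a semicircle lies 4r/(3π) = 0.679061 m from the diameter, here below the top edge, so y_c = 7.23 + 0.679061 = 7.90906 m and h_c = 7.90906 × 0.927184 = 7.33315 m.
A = πr²/2 = π × 1.6²/2 = 4.02124 m².
Resultant F = γ·h_c·A = 10.92834 × 7.33315 × 4.02124 = 322.259 kN.
I_c = (π/8 − 8/(9π))·r⁴ = 0.109757 × 1.6⁴ = 0.719303 m⁴.
Centre of pressure: y_p = y_c + I_c/(y_c·A) = 7.90906 + 0.719303/(7.90906 × 4.02124) = 7.90906 + 0.0226166 = 7.93168 m along the plane.
The resultant acts 0.679061 + 0.0226166 = 0.701678 m (along the plate) below the hinge at the top edge, so the moment about the hinge is M = F × 0.701678 = 322.259 × 0.701678 = 226.122 kN·m.
A normal force at the bottom, 1.6 m from the hinge, must supply this moment: P = 226.122/1.6 = 141.326 kN.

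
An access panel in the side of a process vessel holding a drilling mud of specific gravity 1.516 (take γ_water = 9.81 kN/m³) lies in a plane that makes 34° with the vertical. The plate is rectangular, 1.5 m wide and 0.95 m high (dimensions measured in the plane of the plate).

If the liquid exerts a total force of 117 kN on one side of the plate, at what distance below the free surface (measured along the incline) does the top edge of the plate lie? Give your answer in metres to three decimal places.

y_top ≈ 6.184 m

γ = 1.516 × 9.81 = 14.87196 kN/m³.
A = 1.5 × 0.95 = 1.425 m².
From F = γ·h_c·A, the centroid depth is h_c = 117/(14.87196 × 1.425) = 5.52081 m.
The plate makes 34° with the vertical, i.e. θ = 90° − 34° = 56° to the horizontal. Measuring y along the incline from the free-surface line, vertical depth h = y·sinθ with sinθ = 0.829038.
Along the incline, y_c = h_c/sinθ = 5.52081/0.829038 = 6.6593 m.
The centroid lies 0.95/2 = 0.475 m below the top edge, so the top edge sits at y_top = 6.6593 − 0.475 = 6.1843 m along the incline.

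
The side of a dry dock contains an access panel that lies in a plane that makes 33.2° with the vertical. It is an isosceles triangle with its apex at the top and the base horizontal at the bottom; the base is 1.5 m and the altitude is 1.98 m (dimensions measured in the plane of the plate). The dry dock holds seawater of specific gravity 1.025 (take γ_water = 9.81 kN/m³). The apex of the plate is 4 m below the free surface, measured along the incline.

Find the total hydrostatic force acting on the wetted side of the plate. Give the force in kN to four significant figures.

γ = 1.025 × 9.81 = 10.05525 kN/m³.
The plate makes 33.2° with the vertical, i.e. θ = 90° − 33.2° = 56.8° to the horizontal. Measuring y along the incline from the free-surface line, vertical depth h = y·sinθ with sinθ = 0.836764.
With the apex up, the centroid sits 2h/3 = 2 × 1.98/3 = 1.32 m below the apex, so y_c = 4 + 1.32 = 5.32 m and h_c = 5.32 × 0.836764 = 4.45158 m.
A = ½ × 1.5 × 1.98 = 1.485 m².
Resultant F = γ·h_c·A = 10.05525 × 4.45158 × 1.485 = 66.4712 kN.

F ≈ 66.47 kN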